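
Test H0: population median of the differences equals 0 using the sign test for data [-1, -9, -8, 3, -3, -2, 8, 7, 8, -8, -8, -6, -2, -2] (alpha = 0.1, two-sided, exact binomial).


Step 1: Discard zero differences. Original n = 14; n_eff = number of nonzero differences = 14.
Nonzero differences (with sign): -1, -9, -8, +3, -3, -2, +8, +7, +8, -8, -8, -6, -2, -2
Step 2: Count signs: positive = 4, negative = 10.
Step 3: Under H0: P(positive) = 0.5, so the number of positives S ~ Bin(14, 0.5).
Step 4: Two-sided exact p-value = sum of Bin(14,0.5) probabilities at or below the observed probability = 0.179565.
Step 5: alpha = 0.1. fail to reject H0.

n_eff = 14, pos = 4, neg = 10, p = 0.179565, fail to reject H0.


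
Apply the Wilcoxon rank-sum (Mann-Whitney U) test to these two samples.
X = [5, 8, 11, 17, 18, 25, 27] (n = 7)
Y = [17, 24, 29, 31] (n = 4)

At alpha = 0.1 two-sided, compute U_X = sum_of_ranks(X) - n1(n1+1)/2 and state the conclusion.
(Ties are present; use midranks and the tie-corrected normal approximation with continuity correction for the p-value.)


Step 1: Combine and sort all 11 observations; assign midranks.
sorted (value, group): (5,X), (8,X), (11,X), (17,X), (17,Y), (18,X), (24,Y), (25,X), (27,X), (29,Y), (31,Y)
ranks: 5->1, 8->2, 11->3, 17->4.5, 17->4.5, 18->6, 24->7, 25->8, 27->9, 29->10, 31->11
Step 2: Rank sum for X: R1 = 1 + 2 + 3 + 4.5 + 6 + 8 + 9 = 33.5.
Step 3: U_X = R1 - n1(n1+1)/2 = 33.5 - 7*8/2 = 33.5 - 28 = 5.5.
       U_Y = n1*n2 - U_X = 28 - 5.5 = 22.5.
Step 4: Ties are present, so use the tie-corrected normal approximation (with continuity correction) for the p-value.
Step 5: p-value = 0.129695; compare to alpha = 0.1. fail to reject H0.

U_X = 5.5, p = 0.129695, fail to reject H0 at alpha = 0.1.


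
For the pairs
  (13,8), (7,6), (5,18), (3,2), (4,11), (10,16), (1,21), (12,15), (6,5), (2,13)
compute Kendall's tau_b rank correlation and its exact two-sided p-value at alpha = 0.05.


Step 1: Enumerate the 45 unordered pairs (i,j) with i<j and classify each by sign(x_j-x_i) * sign(y_j-y_i).
  (1,2):dx=-6,dy=-2->C; (1,3):dx=-8,dy=+10->D; (1,4):dx=-10,dy=-6->C; (1,5):dx=-9,dy=+3->D
  (1,6):dx=-3,dy=+8->D; (1,7):dx=-12,dy=+13->D; (1,8):dx=-1,dy=+7->D; (1,9):dx=-7,dy=-3->C
  (1,10):dx=-11,dy=+5->D; (2,3):dx=-2,dy=+12->D; (2,4):dx=-4,dy=-4->C; (2,5):dx=-3,dy=+5->D
  (2,6):dx=+3,dy=+10->C; (2,7):dx=-6,dy=+15->D; (2,8):dx=+5,dy=+9->C; (2,9):dx=-1,dy=-1->C
  (2,10):dx=-5,dy=+7->D; (3,4):dx=-2,dy=-16->C; (3,5):dx=-1,dy=-7->C; (3,6):dx=+5,dy=-2->D
  (3,7):dx=-4,dy=+3->D; (3,8):dx=+7,dy=-3->D; (3,9):dx=+1,dy=-13->D; (3,10):dx=-3,dy=-5->C
  (4,5):dx=+1,dy=+9->C; (4,6):dx=+7,dy=+14->C; (4,7):dx=-2,dy=+19->D; (4,8):dx=+9,dy=+13->C
  (4,9):dx=+3,dy=+3->C; (4,10):dx=-1,dy=+11->D; (5,6):dx=+6,dy=+5->C; (5,7):dx=-3,dy=+10->D
  (5,8):dx=+8,dy=+4->C; (5,9):dx=+2,dy=-6->D; (5,10):dx=-2,dy=+2->D; (6,7):dx=-9,dy=+5->D
  (6,8):dx=+2,dy=-1->D; (6,9):dx=-4,dy=-11->C; (6,10):dx=-8,dy=-3->C; (7,8):dx=+11,dy=-6->D
  (7,9):dx=+5,dy=-16->D; (7,10):dx=+1,dy=-8->D; (8,9):dx=-6,dy=-10->C; (8,10):dx=-10,dy=-2->C
  (9,10):dx=-4,dy=+8->D
Step 2: C = 20, D = 25, total pairs = 45.
Step 3: tau = (C - D)/(n(n-1)/2) = (20 - 25)/45 = -0.111111.
Step 4: Exact two-sided p-value (enumerate n! = 3628800 permutations of y under H0): p = 0.727490.
Step 5: alpha = 0.05. fail to reject H0.

tau_b = -0.1111 (C=20, D=25), p = 0.727490, fail to reject H0.


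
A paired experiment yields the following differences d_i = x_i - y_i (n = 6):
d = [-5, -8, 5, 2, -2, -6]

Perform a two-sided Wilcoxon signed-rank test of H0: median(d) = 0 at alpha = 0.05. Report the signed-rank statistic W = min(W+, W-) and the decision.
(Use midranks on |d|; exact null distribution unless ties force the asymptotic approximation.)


Step 1: Drop any zero differences (none here) and take |d_i|.
|d| = [5, 8, 5, 2, 2, 6]
Step 2: Midrank |d_i| (ties get averaged ranks).
ranks: |5|->3.5, |8|->6, |5|->3.5, |2|->1.5, |2|->1.5, |6|->5
Step 3: Attach original signs; sum ranks with positive sign and with negative sign.
W+ = 3.5 + 1.5 = 5
W- = 3.5 + 6 + 1.5 + 5 = 16
(Check: W+ + W- = 21 should equal n(n+1)/2 = 21.)
Step 4: Test statistic W = min(W+, W-) = 5.
Step 5: Ties in |d|, so use the tie-corrected normal approximation.
        E[W] = n(n+1)/4 = 6*7/4 = 10.5.
        Tie groups: |d|=2 (t=2), |d|=5 (t=2); sum(t^3 - t) = 12.
        Var[W] = n(n+1)(2n+1)/24 - sum(t^3-t)/48 = 546/24 - 12/48 = 22.5.
        z = (W - E[W]) / sqrt(Var[W]) = (5 - 10.5) / 4.7434 = -1.1595.
        Two-sided p = 2*Phi(z) = 0.246252.
Step 6: alpha = 0.05. fail to reject H0.

W+ = 5, W- = 16, W = min = 5, p = 0.246252, fail to reject H0.


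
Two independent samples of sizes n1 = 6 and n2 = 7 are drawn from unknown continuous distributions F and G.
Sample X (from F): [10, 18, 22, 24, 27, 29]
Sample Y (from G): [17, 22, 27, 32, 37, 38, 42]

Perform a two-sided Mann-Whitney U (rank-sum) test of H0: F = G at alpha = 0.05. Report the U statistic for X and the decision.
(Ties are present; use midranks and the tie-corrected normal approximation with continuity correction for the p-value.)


Step 1: Combine and sort all 13 observations; assign midranks.
sorted (value, group): (10,X), (17,Y), (18,X), (22,X), (22,Y), (24,X), (27,X), (27,Y), (29,X), (32,Y), (37,Y), (38,Y), (42,Y)
ranks: 10->1, 17->2, 18->3, 22->4.5, 22->4.5, 24->6, 27->7.5, 27->7.5, 29->9, 32->10, 37->11, 38->12, 42->13
Step 2: Rank sum for X: R1 = 1 + 3 + 4.5 + 6 + 7.5 + 9 = 31.
Step 3: U_X = R1 - n1(n1+1)/2 = 31 - 6*7/2 = 31 - 21 = 10.
       U_Y = n1*n2 - U_X = 42 - 10 = 32.
Step 4: Ties are present, so use the tie-corrected normal approximation (with continuity correction) for the p-value.
Step 5: p-value = 0.132546; compare to alpha = 0.05. fail to reject H0.

U_X = 10, p = 0.132546, fail to reject H0 at alpha = 0.05.


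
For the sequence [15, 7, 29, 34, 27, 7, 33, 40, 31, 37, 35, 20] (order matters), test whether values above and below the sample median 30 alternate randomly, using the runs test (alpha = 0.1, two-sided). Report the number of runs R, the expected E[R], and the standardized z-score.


Step 1: Compute median = 30; label A = above, B = below.
Labels in order: BBBABBAAAAAB  (n_A = 6, n_B = 6)
Step 2: Count runs R = 5.
Step 3: Under H0 (random ordering), E[R] = 2*n_A*n_B/(n_A+n_B) + 1 = 2*6*6/12 + 1 = 7.0000.
        Var[R] = 2*n_A*n_B*(2*n_A*n_B - n_A - n_B) / ((n_A+n_B)^2 * (n_A+n_B-1)) = 4320/1584 = 2.7273.
        SD[R] = 1.6514.
Step 4: Continuity-corrected z = (R + 0.5 - E[R]) / SD[R] = (5 + 0.5 - 7.0000) / 1.6514 = -0.9083.
Step 5: Two-sided p-value via normal approximation = 2*(1 - Phi(|z|)) = 0.363722.
Step 6: alpha = 0.1. fail to reject H0.

R = 5, z = -0.9083, p = 0.363722, fail to reject H0.


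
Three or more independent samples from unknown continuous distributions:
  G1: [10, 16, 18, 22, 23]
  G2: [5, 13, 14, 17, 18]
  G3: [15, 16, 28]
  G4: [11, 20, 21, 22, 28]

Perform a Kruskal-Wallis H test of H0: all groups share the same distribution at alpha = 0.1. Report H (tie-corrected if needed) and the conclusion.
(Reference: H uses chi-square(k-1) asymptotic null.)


Step 1: Combine all N = 18 observations and assign midranks.
sorted (value, group, rank): (5,G2,1), (10,G1,2), (11,G4,3), (13,G2,4), (14,G2,5), (15,G3,6), (16,G1,7.5), (16,G3,7.5), (17,G2,9), (18,G1,10.5), (18,G2,10.5), (20,G4,12), (21,G4,13), (22,G1,14.5), (22,G4,14.5), (23,G1,16), (28,G3,17.5), (28,G4,17.5)
Step 2: Sum ranks within each group.
R_1 = 50.5 (n_1 = 5)
R_2 = 29.5 (n_2 = 5)
R_3 = 31 (n_3 = 3)
R_4 = 60 (n_4 = 5)
Step 3: H = 12/(N(N+1)) * sum(R_i^2/n_i) - 3(N+1)
     = 12/(18*19) * (50.5^2/5 + 29.5^2/5 + 31^2/3 + 60^2/5) - 3*19
     = 0.035088 * 1724.43 - 57
     = 3.506433.
Step 4: Ties present; correction factor C = 1 - 24/(18^3 - 18) = 0.995872. Corrected H = 3.506433 / 0.995872 = 3.520967.
Step 5: Under H0, H ~ chi^2(3); p-value = 0.318053.
Step 6: alpha = 0.1. fail to reject H0.

H = 3.5210, df = 3, p = 0.318053, fail to reject H0.


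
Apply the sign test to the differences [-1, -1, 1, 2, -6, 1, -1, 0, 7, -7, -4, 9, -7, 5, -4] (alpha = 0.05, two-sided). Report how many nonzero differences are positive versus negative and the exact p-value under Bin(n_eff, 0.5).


Step 1: Discard zero differences. Original n = 15; n_eff = number of nonzero differences = 14.
Nonzero differences (with sign): -1, -1, +1, +2, -6, +1, -1, +7, -7, -4, +9, -7, +5, -4
Step 2: Count signs: positive = 6, negative = 8.
Step 3: Under H0: P(positive) = 0.5, so the number of positives S ~ Bin(14, 0.5).
Step 4: Two-sided exact p-value = sum of Bin(14,0.5) probabilities at or below the observed probability = 0.790527.
Step 5: alpha = 0.05. fail to reject H0.

n_eff = 14, pos = 6, neg = 8, p = 0.790527, fail to reject H0.


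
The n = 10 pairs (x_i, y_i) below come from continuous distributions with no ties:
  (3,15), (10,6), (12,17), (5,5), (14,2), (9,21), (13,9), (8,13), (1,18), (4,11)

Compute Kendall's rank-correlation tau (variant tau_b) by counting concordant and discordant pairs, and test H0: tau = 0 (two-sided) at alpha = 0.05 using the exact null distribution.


Step 1: Enumerate the 45 unordered pairs (i,j) with i<j and classify each by sign(x_j-x_i) * sign(y_j-y_i).
  (1,2):dx=+7,dy=-9->D; (1,3):dx=+9,dy=+2->C; (1,4):dx=+2,dy=-10->D; (1,5):dx=+11,dy=-13->D
  (1,6):dx=+6,dy=+6->C; (1,7):dx=+10,dy=-6->D; (1,8):dx=+5,dy=-2->D; (1,9):dx=-2,dy=+3->D
  (1,10):dx=+1,dy=-4->D; (2,3):dx=+2,dy=+11->C; (2,4):dx=-5,dy=-1->C; (2,5):dx=+4,dy=-4->D
  (2,6):dx=-1,dy=+15->D; (2,7):dx=+3,dy=+3->C; (2,8):dx=-2,dy=+7->D; (2,9):dx=-9,dy=+12->D
  (2,10):dx=-6,dy=+5->D; (3,4):dx=-7,dy=-12->C; (3,5):dx=+2,dy=-15->D; (3,6):dx=-3,dy=+4->D
  (3,7):dx=+1,dy=-8->D; (3,8):dx=-4,dy=-4->C; (3,9):dx=-11,dy=+1->D; (3,10):dx=-8,dy=-6->C
  (4,5):dx=+9,dy=-3->D; (4,6):dx=+4,dy=+16->C; (4,7):dx=+8,dy=+4->C; (4,8):dx=+3,dy=+8->C
  (4,9):dx=-4,dy=+13->D; (4,10):dx=-1,dy=+6->D; (5,6):dx=-5,dy=+19->D; (5,7):dx=-1,dy=+7->D
  (5,8):dx=-6,dy=+11->D; (5,9):dx=-13,dy=+16->D; (5,10):dx=-10,dy=+9->D; (6,7):dx=+4,dy=-12->D
  (6,8):dx=-1,dy=-8->C; (6,9):dx=-8,dy=-3->C; (6,10):dx=-5,dy=-10->C; (7,8):dx=-5,dy=+4->D
  (7,9):dx=-12,dy=+9->D; (7,10):dx=-9,dy=+2->D; (8,9):dx=-7,dy=+5->D; (8,10):dx=-4,dy=-2->C
  (9,10):dx=+3,dy=-7->D
Step 2: C = 15, D = 30, total pairs = 45.
Step 3: tau = (C - D)/(n(n-1)/2) = (15 - 30)/45 = -0.333333.
Step 4: Exact two-sided p-value (enumerate n! = 3628800 permutations of y under H0): p = 0.216373.
Step 5: alpha = 0.05. fail to reject H0.

tau_b = -0.3333 (C=15, D=30), p = 0.216373, fail to reject H0.


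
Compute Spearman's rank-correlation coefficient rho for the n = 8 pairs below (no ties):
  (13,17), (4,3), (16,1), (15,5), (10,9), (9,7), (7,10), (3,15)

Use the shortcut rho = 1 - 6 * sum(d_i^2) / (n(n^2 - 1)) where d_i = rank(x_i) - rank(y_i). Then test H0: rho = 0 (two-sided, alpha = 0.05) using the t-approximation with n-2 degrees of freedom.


Step 1: Rank x and y separately (midranks; no ties here).
rank(x): 13->6, 4->2, 16->8, 15->7, 10->5, 9->4, 7->3, 3->1
rank(y): 17->8, 3->2, 1->1, 5->3, 9->5, 7->4, 10->6, 15->7
Step 2: d_i = R_x(i) - R_y(i); compute d_i^2.
  (6-8)^2=4, (2-2)^2=0, (8-1)^2=49, (7-3)^2=16, (5-5)^2=0, (4-4)^2=0, (3-6)^2=9, (1-7)^2=36
sum(d^2) = 114.
Step 3: rho = 1 - 6*114 / (8*(8^2 - 1)) = 1 - 684/504 = -0.357143.
Step 4: Under H0, t = rho * sqrt((n-2)/(1-rho^2)) = -0.9366 ~ t(6).
Step 5: Two-sided p-value from the t-distribution with 6 df = 0.385121.
Step 6: alpha = 0.05. fail to reject H0.

rho = -0.3571, p = 0.385121, fail to reject H0 at alpha = 0.05.


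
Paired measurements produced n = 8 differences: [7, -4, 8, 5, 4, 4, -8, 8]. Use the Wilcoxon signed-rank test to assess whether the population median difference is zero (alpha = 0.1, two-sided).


Step 1: Drop any zero differences (none here) and take |d_i|.
|d| = [7, 4, 8, 5, 4, 4, 8, 8]
Step 2: Midrank |d_i| (ties get averaged ranks).
ranks: |7|->5, |4|->2, |8|->7, |5|->4, |4|->2, |4|->2, |8|->7, |8|->7
Step 3: Attach original signs; sum ranks with positive sign and with negative sign.
W+ = 5 + 7 + 4 + 2 + 2 + 7 = 27
W- = 2 + 7 = 9
(Check: W+ + W- = 36 should equal n(n+1)/2 = 36.)
Step 4: Test statistic W = min(W+, W-) = 9.
Step 5: Ties in |d|, so use the tie-corrected normal approximation.
        E[W] = n(n+1)/4 = 8*9/4 = 18.
        Tie groups: |d|=4 (t=3), |d|=8 (t=3); sum(t^3 - t) = 48.
        Var[W] = n(n+1)(2n+1)/24 - sum(t^3-t)/48 = 1224/24 - 48/48 = 50.
        z = (W - E[W]) / sqrt(Var[W]) = (9 - 18) / 7.0711 = -1.2728.
        Two-sided p = 2*Phi(z) = 0.203092.
Step 6: alpha = 0.1. fail to reject H0.

W+ = 27, W- = 9, W = min = 9, p = 0.203092, fail to reject H0.


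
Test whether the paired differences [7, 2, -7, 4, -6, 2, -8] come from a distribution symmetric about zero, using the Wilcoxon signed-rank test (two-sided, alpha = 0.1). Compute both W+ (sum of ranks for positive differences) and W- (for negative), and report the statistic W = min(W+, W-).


Step 1: Drop any zero differences (none here) and take |d_i|.
|d| = [7, 2, 7, 4, 6, 2, 8]
Step 2: Midrank |d_i| (ties get averaged ranks).
ranks: |7|->5.5, |2|->1.5, |7|->5.5, |4|->3, |6|->4, |2|->1.5, |8|->7
Step 3: Attach original signs; sum ranks with positive sign and with negative sign.
W+ = 5.5 + 1.5 + 3 + 1.5 = 11.5
W- = 5.5 + 4 + 7 = 16.5
(Check: W+ + W- = 28 should equal n(n+1)/2 = 28.)
Step 4: Test statistic W = min(W+, W-) = 11.5.
Step 5: Ties in |d|, so use the tie-corrected normal approximation.
        E[W] = n(n+1)/4 = 7*8/4 = 14.
        Tie groups: |d|=2 (t=2), |d|=7 (t=2); sum(t^3 - t) = 12.
        Var[W] = n(n+1)(2n+1)/24 - sum(t^3-t)/48 = 840/24 - 12/48 = 34.75.
        z = (W - E[W]) / sqrt(Var[W]) = (11.5 - 14) / 5.8949 = -0.4241.
        Two-sided p = 2*Phi(z) = 0.671497.
Step 6: alpha = 0.1. fail to reject H0.

W+ = 11.5, W- = 16.5, W = min = 11.5, p = 0.671497, fail to reject H0.


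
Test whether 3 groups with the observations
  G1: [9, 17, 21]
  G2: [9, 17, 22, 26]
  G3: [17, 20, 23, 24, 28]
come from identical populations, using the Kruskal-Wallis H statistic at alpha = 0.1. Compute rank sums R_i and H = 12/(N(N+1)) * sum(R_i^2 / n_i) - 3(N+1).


Step 1: Combine all N = 12 observations and assign midranks.
sorted (value, group, rank): (9,G1,1.5), (9,G2,1.5), (17,G1,4), (17,G2,4), (17,G3,4), (20,G3,6), (21,G1,7), (22,G2,8), (23,G3,9), (24,G3,10), (26,G2,11), (28,G3,12)
Step 2: Sum ranks within each group.
R_1 = 12.5 (n_1 = 3)
R_2 = 24.5 (n_2 = 4)
R_3 = 41 (n_3 = 5)
Step 3: H = 12/(N(N+1)) * sum(R_i^2/n_i) - 3(N+1)
     = 12/(12*13) * (12.5^2/3 + 24.5^2/4 + 41^2/5) - 3*13
     = 0.076923 * 538.346 - 39
     = 2.411218.
Step 4: Ties present; correction factor C = 1 - 30/(12^3 - 12) = 0.982517. Corrected H = 2.411218 / 0.982517 = 2.454122.
Step 5: Under H0, H ~ chi^2(2); p-value = 0.293153.
Step 6: alpha = 0.1. fail to reject H0.

H = 2.4541, df = 2, p = 0.293153, fail to reject H0.


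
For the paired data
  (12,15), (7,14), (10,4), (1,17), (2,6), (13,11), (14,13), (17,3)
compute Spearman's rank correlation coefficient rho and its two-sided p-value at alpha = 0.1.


Step 1: Rank x and y separately (midranks; no ties here).
rank(x): 12->5, 7->3, 10->4, 1->1, 2->2, 13->6, 14->7, 17->8
rank(y): 15->7, 14->6, 4->2, 17->8, 6->3, 11->4, 13->5, 3->1
Step 2: d_i = R_x(i) - R_y(i); compute d_i^2.
  (5-7)^2=4, (3-6)^2=9, (4-2)^2=4, (1-8)^2=49, (2-3)^2=1, (6-4)^2=4, (7-5)^2=4, (8-1)^2=49
sum(d^2) = 124.
Step 3: rho = 1 - 6*124 / (8*(8^2 - 1)) = 1 - 744/504 = -0.476190.
Step 4: Under H0, t = rho * sqrt((n-2)/(1-rho^2)) = -1.3265 ~ t(6).
Step 5: Two-sided p-value from the t-distribution with 6 df = 0.232936.
Step 6: alpha = 0.1. fail to reject H0.

rho = -0.4762, p = 0.232936, fail to reject H0 at alpha = 0.1.


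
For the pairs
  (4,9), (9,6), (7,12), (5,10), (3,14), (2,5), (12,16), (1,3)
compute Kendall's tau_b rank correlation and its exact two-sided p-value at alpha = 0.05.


Step 1: Enumerate the 28 unordered pairs (i,j) with i<j and classify each by sign(x_j-x_i) * sign(y_j-y_i).
  (1,2):dx=+5,dy=-3->D; (1,3):dx=+3,dy=+3->C; (1,4):dx=+1,dy=+1->C; (1,5):dx=-1,dy=+5->D
  (1,6):dx=-2,dy=-4->C; (1,7):dx=+8,dy=+7->C; (1,8):dx=-3,dy=-6->C; (2,3):dx=-2,dy=+6->D
  (2,4):dx=-4,dy=+4->D; (2,5):dx=-6,dy=+8->D; (2,6):dx=-7,dy=-1->C; (2,7):dx=+3,dy=+10->C
  (2,8):dx=-8,dy=-3->C; (3,4):dx=-2,dy=-2->C; (3,5):dx=-4,dy=+2->D; (3,6):dx=-5,dy=-7->C
  (3,7):dx=+5,dy=+4->C; (3,8):dx=-6,dy=-9->C; (4,5):dx=-2,dy=+4->D; (4,6):dx=-3,dy=-5->C
  (4,7):dx=+7,dy=+6->C; (4,8):dx=-4,dy=-7->C; (5,6):dx=-1,dy=-9->C; (5,7):dx=+9,dy=+2->C
  (5,8):dx=-2,dy=-11->C; (6,7):dx=+10,dy=+11->C; (6,8):dx=-1,dy=-2->C; (7,8):dx=-11,dy=-13->C
Step 2: C = 21, D = 7, total pairs = 28.
Step 3: tau = (C - D)/(n(n-1)/2) = (21 - 7)/28 = 0.500000.
Step 4: Exact two-sided p-value (enumerate n! = 40320 permutations of y under H0): p = 0.108681.
Step 5: alpha = 0.05. fail to reject H0.

tau_b = 0.5000 (C=21, D=7), p = 0.108681, fail to reject H0.


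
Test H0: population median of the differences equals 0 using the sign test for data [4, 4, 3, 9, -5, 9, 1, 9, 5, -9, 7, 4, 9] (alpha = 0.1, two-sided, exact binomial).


Step 1: Discard zero differences. Original n = 13; n_eff = number of nonzero differences = 13.
Nonzero differences (with sign): +4, +4, +3, +9, -5, +9, +1, +9, +5, -9, +7, +4, +9
Step 2: Count signs: positive = 11, negative = 2.
Step 3: Under H0: P(positive) = 0.5, so the number of positives S ~ Bin(13, 0.5).
Step 4: Two-sided exact p-value = sum of Bin(13,0.5) probabilities at or below the observed probability = 0.022461.
Step 5: alpha = 0.1. reject H0.

n_eff = 13, pos = 11, neg = 2, p = 0.022461, reject H0.


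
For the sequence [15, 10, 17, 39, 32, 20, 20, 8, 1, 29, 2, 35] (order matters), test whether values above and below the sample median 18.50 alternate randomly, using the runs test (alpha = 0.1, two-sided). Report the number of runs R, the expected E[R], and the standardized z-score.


Step 1: Compute median = 18.50; label A = above, B = below.
Labels in order: BBBAAAABBABA  (n_A = 6, n_B = 6)
Step 2: Count runs R = 6.
Step 3: Under H0 (random ordering), E[R] = 2*n_A*n_B/(n_A+n_B) + 1 = 2*6*6/12 + 1 = 7.0000.
        Var[R] = 2*n_A*n_B*(2*n_A*n_B - n_A - n_B) / ((n_A+n_B)^2 * (n_A+n_B-1)) = 4320/1584 = 2.7273.
        SD[R] = 1.6514.
Step 4: Continuity-corrected z = (R + 0.5 - E[R]) / SD[R] = (6 + 0.5 - 7.0000) / 1.6514 = -0.3028.
Step 5: Two-sided p-value via normal approximation = 2*(1 - Phi(|z|)) = 0.762069.
Step 6: alpha = 0.1. fail to reject H0.

R = 6, z = -0.3028, p = 0.762069, fail to reject H0.


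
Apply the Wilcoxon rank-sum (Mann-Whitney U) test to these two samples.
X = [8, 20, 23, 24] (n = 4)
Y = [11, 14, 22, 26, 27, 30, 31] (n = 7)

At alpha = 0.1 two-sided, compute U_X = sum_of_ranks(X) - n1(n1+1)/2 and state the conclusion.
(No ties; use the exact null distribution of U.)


Step 1: Combine and sort all 11 observations; assign midranks.
sorted (value, group): (8,X), (11,Y), (14,Y), (20,X), (22,Y), (23,X), (24,X), (26,Y), (27,Y), (30,Y), (31,Y)
ranks: 8->1, 11->2, 14->3, 20->4, 22->5, 23->6, 24->7, 26->8, 27->9, 30->10, 31->11
Step 2: Rank sum for X: R1 = 1 + 4 + 6 + 7 = 18.
Step 3: U_X = R1 - n1(n1+1)/2 = 18 - 4*5/2 = 18 - 10 = 8.
       U_Y = n1*n2 - U_X = 28 - 8 = 20.
Step 4: No ties, so the exact null distribution of U (based on enumerating the C(11,4) = 330 equally likely rank assignments) gives the two-sided p-value.
Step 5: p-value = 0.315152; compare to alpha = 0.1. fail to reject H0.

U_X = 8, p = 0.315152, fail to reject H0 at alpha = 0.1.


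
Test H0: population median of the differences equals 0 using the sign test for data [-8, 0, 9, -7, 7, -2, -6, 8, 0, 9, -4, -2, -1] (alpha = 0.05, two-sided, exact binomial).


Step 1: Discard zero differences. Original n = 13; n_eff = number of nonzero differences = 11.
Nonzero differences (with sign): -8, +9, -7, +7, -2, -6, +8, +9, -4, -2, -1
Step 2: Count signs: positive = 4, negative = 7.
Step 3: Under H0: P(positive) = 0.5, so the number of positives S ~ Bin(11, 0.5).
Step 4: Two-sided exact p-value = sum of Bin(11,0.5) probabilities at or below the observed probability = 0.548828.
Step 5: alpha = 0.05. fail to reject H0.

n_eff = 11, pos = 4, neg = 7, p = 0.548828, fail to reject H0.


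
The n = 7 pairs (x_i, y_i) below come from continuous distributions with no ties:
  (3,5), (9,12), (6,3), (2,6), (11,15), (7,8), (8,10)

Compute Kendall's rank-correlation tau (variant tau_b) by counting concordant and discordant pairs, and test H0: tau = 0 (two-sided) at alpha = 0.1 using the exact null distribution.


Step 1: Enumerate the 21 unordered pairs (i,j) with i<j and classify each by sign(x_j-x_i) * sign(y_j-y_i).
  (1,2):dx=+6,dy=+7->C; (1,3):dx=+3,dy=-2->D; (1,4):dx=-1,dy=+1->D; (1,5):dx=+8,dy=+10->C
  (1,6):dx=+4,dy=+3->C; (1,7):dx=+5,dy=+5->C; (2,3):dx=-3,dy=-9->C; (2,4):dx=-7,dy=-6->C
  (2,5):dx=+2,dy=+3->C; (2,6):dx=-2,dy=-4->C; (2,7):dx=-1,dy=-2->C; (3,4):dx=-4,dy=+3->D
  (3,5):dx=+5,dy=+12->C; (3,6):dx=+1,dy=+5->C; (3,7):dx=+2,dy=+7->C; (4,5):dx=+9,dy=+9->C
  (4,6):dx=+5,dy=+2->C; (4,7):dx=+6,dy=+4->C; (5,6):dx=-4,dy=-7->C; (5,7):dx=-3,dy=-5->C
  (6,7):dx=+1,dy=+2->C
Step 2: C = 18, D = 3, total pairs = 21.
Step 3: tau = (C - D)/(n(n-1)/2) = (18 - 3)/21 = 0.714286.
Step 4: Exact two-sided p-value (enumerate n! = 5040 permutations of y under H0): p = 0.030159.
Step 5: alpha = 0.1. reject H0.

tau_b = 0.7143 (C=18, D=3), p = 0.030159, reject H0.


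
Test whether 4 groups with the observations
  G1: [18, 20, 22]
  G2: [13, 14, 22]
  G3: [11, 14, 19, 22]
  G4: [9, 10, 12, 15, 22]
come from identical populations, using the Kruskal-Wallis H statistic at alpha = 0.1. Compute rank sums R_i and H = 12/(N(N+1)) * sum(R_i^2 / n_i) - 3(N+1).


Step 1: Combine all N = 15 observations and assign midranks.
sorted (value, group, rank): (9,G4,1), (10,G4,2), (11,G3,3), (12,G4,4), (13,G2,5), (14,G2,6.5), (14,G3,6.5), (15,G4,8), (18,G1,9), (19,G3,10), (20,G1,11), (22,G1,13.5), (22,G2,13.5), (22,G3,13.5), (22,G4,13.5)
Step 2: Sum ranks within each group.
R_1 = 33.5 (n_1 = 3)
R_2 = 25 (n_2 = 3)
R_3 = 33 (n_3 = 4)
R_4 = 28.5 (n_4 = 5)
Step 3: H = 12/(N(N+1)) * sum(R_i^2/n_i) - 3(N+1)
     = 12/(15*16) * (33.5^2/3 + 25^2/3 + 33^2/4 + 28.5^2/5) - 3*16
     = 0.050000 * 1017.12 - 48
     = 2.855833.
Step 4: Ties present; correction factor C = 1 - 66/(15^3 - 15) = 0.980357. Corrected H = 2.855833 / 0.980357 = 2.913054.
Step 5: Under H0, H ~ chi^2(3); p-value = 0.405226.
Step 6: alpha = 0.1. fail to reject H0.

H = 2.9131, df = 3, p = 0.405226, fail to reject H0.


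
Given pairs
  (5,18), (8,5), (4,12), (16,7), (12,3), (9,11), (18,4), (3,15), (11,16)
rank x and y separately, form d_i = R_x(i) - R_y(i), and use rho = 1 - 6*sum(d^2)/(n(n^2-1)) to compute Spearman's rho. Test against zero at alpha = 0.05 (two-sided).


Step 1: Rank x and y separately (midranks; no ties here).
rank(x): 5->3, 8->4, 4->2, 16->8, 12->7, 9->5, 18->9, 3->1, 11->6
rank(y): 18->9, 5->3, 12->6, 7->4, 3->1, 11->5, 4->2, 15->7, 16->8
Step 2: d_i = R_x(i) - R_y(i); compute d_i^2.
  (3-9)^2=36, (4-3)^2=1, (2-6)^2=16, (8-4)^2=16, (7-1)^2=36, (5-5)^2=0, (9-2)^2=49, (1-7)^2=36, (6-8)^2=4
sum(d^2) = 194.
Step 3: rho = 1 - 6*194 / (9*(9^2 - 1)) = 1 - 1164/720 = -0.616667.
Step 4: Under H0, t = rho * sqrt((n-2)/(1-rho^2)) = -2.0725 ~ t(7).
Step 5: Two-sided p-value from the t-distribution with 7 df = 0.076929.
Step 6: alpha = 0.05. fail to reject H0.

rho = -0.6167, p = 0.076929, fail to reject H0 at alpha = 0.05.


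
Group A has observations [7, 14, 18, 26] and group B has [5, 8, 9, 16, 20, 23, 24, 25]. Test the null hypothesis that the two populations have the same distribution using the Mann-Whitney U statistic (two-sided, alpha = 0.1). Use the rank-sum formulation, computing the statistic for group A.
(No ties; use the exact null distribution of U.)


Step 1: Combine and sort all 12 observations; assign midranks.
sorted (value, group): (5,Y), (7,X), (8,Y), (9,Y), (14,X), (16,Y), (18,X), (20,Y), (23,Y), (24,Y), (25,Y), (26,X)
ranks: 5->1, 7->2, 8->3, 9->4, 14->5, 16->6, 18->7, 20->8, 23->9, 24->10, 25->11, 26->12
Step 2: Rank sum for X: R1 = 2 + 5 + 7 + 12 = 26.
Step 3: U_X = R1 - n1(n1+1)/2 = 26 - 4*5/2 = 26 - 10 = 16.
       U_Y = n1*n2 - U_X = 32 - 16 = 16.
Step 4: No ties, so the exact null distribution of U (based on enumerating the C(12,4) = 495 equally likely rank assignments) gives the two-sided p-value.
Step 5: p-value = 1.000000; compare to alpha = 0.1. fail to reject H0.

U_X = 16, p = 1.000000, fail to reject H0 at alpha = 0.1.


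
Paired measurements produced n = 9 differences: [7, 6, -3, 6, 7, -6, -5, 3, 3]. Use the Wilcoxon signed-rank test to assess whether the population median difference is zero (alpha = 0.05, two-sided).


Step 1: Drop any zero differences (none here) and take |d_i|.
|d| = [7, 6, 3, 6, 7, 6, 5, 3, 3]
Step 2: Midrank |d_i| (ties get averaged ranks).
ranks: |7|->8.5, |6|->6, |3|->2, |6|->6, |7|->8.5, |6|->6, |5|->4, |3|->2, |3|->2
Step 3: Attach original signs; sum ranks with positive sign and with negative sign.
W+ = 8.5 + 6 + 6 + 8.5 + 2 + 2 = 33
W- = 2 + 6 + 4 = 12
(Check: W+ + W- = 45 should equal n(n+1)/2 = 45.)
Step 4: Test statistic W = min(W+, W-) = 12.
Step 5: Ties in |d|, so use the tie-corrected normal approximation.
        E[W] = n(n+1)/4 = 9*10/4 = 22.5.
        Tie groups: |d|=3 (t=3), |d|=6 (t=3), |d|=7 (t=2); sum(t^3 - t) = 54.
        Var[W] = n(n+1)(2n+1)/24 - sum(t^3-t)/48 = 1710/24 - 54/48 = 70.125.
        z = (W - E[W]) / sqrt(Var[W]) = (12 - 22.5) / 8.3741 = -1.2539.
        Two-sided p = 2*Phi(z) = 0.209889.
Step 6: alpha = 0.05. fail to reject H0.

W+ = 33, W- = 12, W = min = 12, p = 0.209889, fail to reject H0.


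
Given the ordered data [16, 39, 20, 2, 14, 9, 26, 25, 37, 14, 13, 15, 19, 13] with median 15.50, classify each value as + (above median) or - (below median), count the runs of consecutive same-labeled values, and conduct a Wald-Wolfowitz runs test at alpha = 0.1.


Step 1: Compute median = 15.50; label A = above, B = below.
Labels in order: AAABBBAAABBBAB  (n_A = 7, n_B = 7)
Step 2: Count runs R = 6.
Step 3: Under H0 (random ordering), E[R] = 2*n_A*n_B/(n_A+n_B) + 1 = 2*7*7/14 + 1 = 8.0000.
        Var[R] = 2*n_A*n_B*(2*n_A*n_B - n_A - n_B) / ((n_A+n_B)^2 * (n_A+n_B-1)) = 8232/2548 = 3.2308.
        SD[R] = 1.7974.
Step 4: Continuity-corrected z = (R + 0.5 - E[R]) / SD[R] = (6 + 0.5 - 8.0000) / 1.7974 = -0.8345.
Step 5: Two-sided p-value via normal approximation = 2*(1 - Phi(|z|)) = 0.403986.
Step 6: alpha = 0.1. fail to reject H0.

R = 6, z = -0.8345, p = 0.403986, fail to reject H0.


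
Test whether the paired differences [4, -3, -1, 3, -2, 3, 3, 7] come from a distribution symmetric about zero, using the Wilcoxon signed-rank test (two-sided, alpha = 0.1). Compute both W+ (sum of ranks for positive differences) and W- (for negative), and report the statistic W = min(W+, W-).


Step 1: Drop any zero differences (none here) and take |d_i|.
|d| = [4, 3, 1, 3, 2, 3, 3, 7]
Step 2: Midrank |d_i| (ties get averaged ranks).
ranks: |4|->7, |3|->4.5, |1|->1, |3|->4.5, |2|->2, |3|->4.5, |3|->4.5, |7|->8
Step 3: Attach original signs; sum ranks with positive sign and with negative sign.
W+ = 7 + 4.5 + 4.5 + 4.5 + 8 = 28.5
W- = 4.5 + 1 + 2 = 7.5
(Check: W+ + W- = 36 should equal n(n+1)/2 = 36.)
Step 4: Test statistic W = min(W+, W-) = 7.5.
Step 5: Ties in |d|, so use the tie-corrected normal approximation.
        E[W] = n(n+1)/4 = 8*9/4 = 18.
        Tie groups: |d|=3 (t=4); sum(t^3 - t) = 60.
        Var[W] = n(n+1)(2n+1)/24 - sum(t^3-t)/48 = 1224/24 - 60/48 = 49.75.
        z = (W - E[W]) / sqrt(Var[W]) = (7.5 - 18) / 7.0534 = -1.4887.
        Two-sided p = 2*Phi(z) = 0.136579.
Step 6: alpha = 0.1. fail to reject H0.

W+ = 28.5, W- = 7.5, W = min = 7.5, p = 0.136579, fail to reject H0.


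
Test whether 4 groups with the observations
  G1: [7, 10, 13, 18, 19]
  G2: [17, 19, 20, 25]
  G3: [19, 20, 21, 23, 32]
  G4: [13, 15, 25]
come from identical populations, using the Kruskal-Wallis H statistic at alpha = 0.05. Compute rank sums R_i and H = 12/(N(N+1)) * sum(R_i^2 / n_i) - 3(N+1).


Step 1: Combine all N = 17 observations and assign midranks.
sorted (value, group, rank): (7,G1,1), (10,G1,2), (13,G1,3.5), (13,G4,3.5), (15,G4,5), (17,G2,6), (18,G1,7), (19,G1,9), (19,G2,9), (19,G3,9), (20,G2,11.5), (20,G3,11.5), (21,G3,13), (23,G3,14), (25,G2,15.5), (25,G4,15.5), (32,G3,17)
Step 2: Sum ranks within each group.
R_1 = 22.5 (n_1 = 5)
R_2 = 42 (n_2 = 4)
R_3 = 64.5 (n_3 = 5)
R_4 = 24 (n_4 = 3)
Step 3: H = 12/(N(N+1)) * sum(R_i^2/n_i) - 3(N+1)
     = 12/(17*18) * (22.5^2/5 + 42^2/4 + 64.5^2/5 + 24^2/3) - 3*18
     = 0.039216 * 1566.3 - 54
     = 7.423529.
Step 4: Ties present; correction factor C = 1 - 42/(17^3 - 17) = 0.991422. Corrected H = 7.423529 / 0.991422 = 7.487763.
Step 5: Under H0, H ~ chi^2(3); p-value = 0.057874.
Step 6: alpha = 0.05. fail to reject H0.

H = 7.4878, df = 3, p = 0.057874, fail to reject H0.


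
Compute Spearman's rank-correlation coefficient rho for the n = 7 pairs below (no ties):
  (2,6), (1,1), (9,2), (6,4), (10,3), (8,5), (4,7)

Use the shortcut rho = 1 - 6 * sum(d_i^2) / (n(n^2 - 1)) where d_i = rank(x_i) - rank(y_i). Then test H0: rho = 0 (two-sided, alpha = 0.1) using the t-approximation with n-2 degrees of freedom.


Step 1: Rank x and y separately (midranks; no ties here).
rank(x): 2->2, 1->1, 9->6, 6->4, 10->7, 8->5, 4->3
rank(y): 6->6, 1->1, 2->2, 4->4, 3->3, 5->5, 7->7
Step 2: d_i = R_x(i) - R_y(i); compute d_i^2.
  (2-6)^2=16, (1-1)^2=0, (6-2)^2=16, (4-4)^2=0, (7-3)^2=16, (5-5)^2=0, (3-7)^2=16
sum(d^2) = 64.
Step 3: rho = 1 - 6*64 / (7*(7^2 - 1)) = 1 - 384/336 = -0.142857.
Step 4: Under H0, t = rho * sqrt((n-2)/(1-rho^2)) = -0.3227 ~ t(5).
Step 5: Two-sided p-value from the t-distribution with 5 df = 0.759945.
Step 6: alpha = 0.1. fail to reject H0.

rho = -0.1429, p = 0.759945, fail to reject H0 at alpha = 0.1.


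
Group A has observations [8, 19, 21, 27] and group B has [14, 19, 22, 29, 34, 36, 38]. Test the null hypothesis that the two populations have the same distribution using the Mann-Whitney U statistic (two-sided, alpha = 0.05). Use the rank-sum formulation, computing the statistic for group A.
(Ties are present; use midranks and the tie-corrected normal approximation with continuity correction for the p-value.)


Step 1: Combine and sort all 11 observations; assign midranks.
sorted (value, group): (8,X), (14,Y), (19,X), (19,Y), (21,X), (22,Y), (27,X), (29,Y), (34,Y), (36,Y), (38,Y)
ranks: 8->1, 14->2, 19->3.5, 19->3.5, 21->5, 22->6, 27->7, 29->8, 34->9, 36->10, 38->11
Step 2: Rank sum for X: R1 = 1 + 3.5 + 5 + 7 = 16.5.
Step 3: U_X = R1 - n1(n1+1)/2 = 16.5 - 4*5/2 = 16.5 - 10 = 6.5.
       U_Y = n1*n2 - U_X = 28 - 6.5 = 21.5.
Step 4: Ties are present, so use the tie-corrected normal approximation (with continuity correction) for the p-value.
Step 5: p-value = 0.184875; compare to alpha = 0.05. fail to reject H0.

U_X = 6.5, p = 0.184875, fail to reject H0 at alpha = 0.05.


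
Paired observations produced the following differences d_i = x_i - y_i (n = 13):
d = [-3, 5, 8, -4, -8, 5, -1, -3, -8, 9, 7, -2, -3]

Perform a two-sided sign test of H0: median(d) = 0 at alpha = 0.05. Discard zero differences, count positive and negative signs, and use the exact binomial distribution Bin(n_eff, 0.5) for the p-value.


Step 1: Discard zero differences. Original n = 13; n_eff = number of nonzero differences = 13.
Nonzero differences (with sign): -3, +5, +8, -4, -8, +5, -1, -3, -8, +9, +7, -2, -3
Step 2: Count signs: positive = 5, negative = 8.
Step 3: Under H0: P(positive) = 0.5, so the number of positives S ~ Bin(13, 0.5).
Step 4: Two-sided exact p-value = sum of Bin(13,0.5) probabilities at or below the observed probability = 0.581055.
Step 5: alpha = 0.05. fail to reject H0.

n_eff = 13, pos = 5, neg = 8, p = 0.581055, fail to reject H0.


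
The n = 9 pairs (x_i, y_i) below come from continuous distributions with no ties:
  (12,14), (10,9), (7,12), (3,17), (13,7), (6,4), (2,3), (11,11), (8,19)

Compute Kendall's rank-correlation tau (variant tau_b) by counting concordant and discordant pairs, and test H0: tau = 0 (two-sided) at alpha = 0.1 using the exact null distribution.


Step 1: Enumerate the 36 unordered pairs (i,j) with i<j and classify each by sign(x_j-x_i) * sign(y_j-y_i).
  (1,2):dx=-2,dy=-5->C; (1,3):dx=-5,dy=-2->C; (1,4):dx=-9,dy=+3->D; (1,5):dx=+1,dy=-7->D
  (1,6):dx=-6,dy=-10->C; (1,7):dx=-10,dy=-11->C; (1,8):dx=-1,dy=-3->C; (1,9):dx=-4,dy=+5->D
  (2,3):dx=-3,dy=+3->D; (2,4):dx=-7,dy=+8->D; (2,5):dx=+3,dy=-2->D; (2,6):dx=-4,dy=-5->C
  (2,7):dx=-8,dy=-6->C; (2,8):dx=+1,dy=+2->C; (2,9):dx=-2,dy=+10->D; (3,4):dx=-4,dy=+5->D
  (3,5):dx=+6,dy=-5->D; (3,6):dx=-1,dy=-8->C; (3,7):dx=-5,dy=-9->C; (3,8):dx=+4,dy=-1->D
  (3,9):dx=+1,dy=+7->C; (4,5):dx=+10,dy=-10->D; (4,6):dx=+3,dy=-13->D; (4,7):dx=-1,dy=-14->C
  (4,8):dx=+8,dy=-6->D; (4,9):dx=+5,dy=+2->C; (5,6):dx=-7,dy=-3->C; (5,7):dx=-11,dy=-4->C
  (5,8):dx=-2,dy=+4->D; (5,9):dx=-5,dy=+12->D; (6,7):dx=-4,dy=-1->C; (6,8):dx=+5,dy=+7->C
  (6,9):dx=+2,dy=+15->C; (7,8):dx=+9,dy=+8->C; (7,9):dx=+6,dy=+16->C; (8,9):dx=-3,dy=+8->D
Step 2: C = 20, D = 16, total pairs = 36.
Step 3: tau = (C - D)/(n(n-1)/2) = (20 - 16)/36 = 0.111111.
Step 4: Exact two-sided p-value (enumerate n! = 362880 permutations of y under H0): p = 0.761414.
Step 5: alpha = 0.1. fail to reject H0.

tau_b = 0.1111 (C=20, D=16), p = 0.761414, fail to reject H0.


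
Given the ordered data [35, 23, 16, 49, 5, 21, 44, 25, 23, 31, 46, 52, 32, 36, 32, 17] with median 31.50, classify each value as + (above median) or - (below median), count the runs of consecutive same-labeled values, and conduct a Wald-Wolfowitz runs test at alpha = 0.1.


Step 1: Compute median = 31.50; label A = above, B = below.
Labels in order: ABBABBABBBAAAAAB  (n_A = 8, n_B = 8)
Step 2: Count runs R = 8.
Step 3: Under H0 (random ordering), E[R] = 2*n_A*n_B/(n_A+n_B) + 1 = 2*8*8/16 + 1 = 9.0000.
        Var[R] = 2*n_A*n_B*(2*n_A*n_B - n_A - n_B) / ((n_A+n_B)^2 * (n_A+n_B-1)) = 14336/3840 = 3.7333.
        SD[R] = 1.9322.
Step 4: Continuity-corrected z = (R + 0.5 - E[R]) / SD[R] = (8 + 0.5 - 9.0000) / 1.9322 = -0.2588.
Step 5: Two-sided p-value via normal approximation = 2*(1 - Phi(|z|)) = 0.795809.
Step 6: alpha = 0.1. fail to reject H0.

R = 8, z = -0.2588, p = 0.795809, fail to reject H0.


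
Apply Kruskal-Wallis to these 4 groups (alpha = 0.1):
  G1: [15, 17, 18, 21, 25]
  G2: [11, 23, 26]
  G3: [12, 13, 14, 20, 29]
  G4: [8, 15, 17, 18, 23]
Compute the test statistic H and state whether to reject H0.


Step 1: Combine all N = 18 observations and assign midranks.
sorted (value, group, rank): (8,G4,1), (11,G2,2), (12,G3,3), (13,G3,4), (14,G3,5), (15,G1,6.5), (15,G4,6.5), (17,G1,8.5), (17,G4,8.5), (18,G1,10.5), (18,G4,10.5), (20,G3,12), (21,G1,13), (23,G2,14.5), (23,G4,14.5), (25,G1,16), (26,G2,17), (29,G3,18)
Step 2: Sum ranks within each group.
R_1 = 54.5 (n_1 = 5)
R_2 = 33.5 (n_2 = 3)
R_3 = 42 (n_3 = 5)
R_4 = 41 (n_4 = 5)
Step 3: H = 12/(N(N+1)) * sum(R_i^2/n_i) - 3(N+1)
     = 12/(18*19) * (54.5^2/5 + 33.5^2/3 + 42^2/5 + 41^2/5) - 3*19
     = 0.035088 * 1657.13 - 57
     = 1.145029.
Step 4: Ties present; correction factor C = 1 - 24/(18^3 - 18) = 0.995872. Corrected H = 1.145029 / 0.995872 = 1.149775.
Step 5: Under H0, H ~ chi^2(3); p-value = 0.765074.
Step 6: alpha = 0.1. fail to reject H0.

H = 1.1498, df = 3, p = 0.765074, fail to reject H0.


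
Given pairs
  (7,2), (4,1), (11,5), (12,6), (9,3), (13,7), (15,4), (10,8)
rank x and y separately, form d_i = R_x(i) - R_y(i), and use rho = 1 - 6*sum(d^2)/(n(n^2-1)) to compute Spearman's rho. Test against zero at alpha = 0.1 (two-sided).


Step 1: Rank x and y separately (midranks; no ties here).
rank(x): 7->2, 4->1, 11->5, 12->6, 9->3, 13->7, 15->8, 10->4
rank(y): 2->2, 1->1, 5->5, 6->6, 3->3, 7->7, 4->4, 8->8
Step 2: d_i = R_x(i) - R_y(i); compute d_i^2.
  (2-2)^2=0, (1-1)^2=0, (5-5)^2=0, (6-6)^2=0, (3-3)^2=0, (7-7)^2=0, (8-4)^2=16, (4-8)^2=16
sum(d^2) = 32.
Step 3: rho = 1 - 6*32 / (8*(8^2 - 1)) = 1 - 192/504 = 0.619048.
Step 4: Under H0, t = rho * sqrt((n-2)/(1-rho^2)) = 1.9308 ~ t(6).
Step 5: Two-sided p-value from the t-distribution with 6 df = 0.101733.
Step 6: alpha = 0.1. fail to reject H0.

rho = 0.6190, p = 0.101733, fail to reject H0 at alpha = 0.1.


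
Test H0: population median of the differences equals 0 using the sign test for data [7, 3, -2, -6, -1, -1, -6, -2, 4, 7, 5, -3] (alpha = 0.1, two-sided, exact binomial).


Step 1: Discard zero differences. Original n = 12; n_eff = number of nonzero differences = 12.
Nonzero differences (with sign): +7, +3, -2, -6, -1, -1, -6, -2, +4, +7, +5, -3
Step 2: Count signs: positive = 5, negative = 7.
Step 3: Under H0: P(positive) = 0.5, so the number of positives S ~ Bin(12, 0.5).
Step 4: Two-sided exact p-value = sum of Bin(12,0.5) probabilities at or below the observed probability = 0.774414.
Step 5: alpha = 0.1. fail to reject H0.

n_eff = 12, pos = 5, neg = 7, p = 0.774414, fail to reject H0.


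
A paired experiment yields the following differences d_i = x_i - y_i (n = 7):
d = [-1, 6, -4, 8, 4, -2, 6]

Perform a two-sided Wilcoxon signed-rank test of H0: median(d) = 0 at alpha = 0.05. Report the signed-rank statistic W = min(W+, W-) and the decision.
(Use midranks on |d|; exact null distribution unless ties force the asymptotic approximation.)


Step 1: Drop any zero differences (none here) and take |d_i|.
|d| = [1, 6, 4, 8, 4, 2, 6]
Step 2: Midrank |d_i| (ties get averaged ranks).
ranks: |1|->1, |6|->5.5, |4|->3.5, |8|->7, |4|->3.5, |2|->2, |6|->5.5
Step 3: Attach original signs; sum ranks with positive sign and with negative sign.
W+ = 5.5 + 7 + 3.5 + 5.5 = 21.5
W- = 1 + 3.5 + 2 = 6.5
(Check: W+ + W- = 28 should equal n(n+1)/2 = 28.)
Step 4: Test statistic W = min(W+, W-) = 6.5.
Step 5: Ties in |d|, so use the tie-corrected normal approximation.
        E[W] = n(n+1)/4 = 7*8/4 = 14.
        Tie groups: |d|=4 (t=2), |d|=6 (t=2); sum(t^3 - t) = 12.
        Var[W] = n(n+1)(2n+1)/24 - sum(t^3-t)/48 = 840/24 - 12/48 = 34.75.
        z = (W - E[W]) / sqrt(Var[W]) = (6.5 - 14) / 5.8949 = -1.2723.
        Two-sided p = 2*Phi(z) = 0.203272.
Step 6: alpha = 0.05. fail to reject H0.

W+ = 21.5, W- = 6.5, W = min = 6.5, p = 0.203272, fail to reject H0.


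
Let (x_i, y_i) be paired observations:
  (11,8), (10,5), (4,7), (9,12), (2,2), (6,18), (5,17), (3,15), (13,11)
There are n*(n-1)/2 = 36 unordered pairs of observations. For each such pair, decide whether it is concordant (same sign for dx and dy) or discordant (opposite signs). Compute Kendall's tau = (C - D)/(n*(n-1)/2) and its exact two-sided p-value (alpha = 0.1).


Step 1: Enumerate the 36 unordered pairs (i,j) with i<j and classify each by sign(x_j-x_i) * sign(y_j-y_i).
  (1,2):dx=-1,dy=-3->C; (1,3):dx=-7,dy=-1->C; (1,4):dx=-2,dy=+4->D; (1,5):dx=-9,dy=-6->C
  (1,6):dx=-5,dy=+10->D; (1,7):dx=-6,dy=+9->D; (1,8):dx=-8,dy=+7->D; (1,9):dx=+2,dy=+3->C
  (2,3):dx=-6,dy=+2->D; (2,4):dx=-1,dy=+7->D; (2,5):dx=-8,dy=-3->C; (2,6):dx=-4,dy=+13->D
  (2,7):dx=-5,dy=+12->D; (2,8):dx=-7,dy=+10->D; (2,9):dx=+3,dy=+6->C; (3,4):dx=+5,dy=+5->C
  (3,5):dx=-2,dy=-5->C; (3,6):dx=+2,dy=+11->C; (3,7):dx=+1,dy=+10->C; (3,8):dx=-1,dy=+8->D
  (3,9):dx=+9,dy=+4->C; (4,5):dx=-7,dy=-10->C; (4,6):dx=-3,dy=+6->D; (4,7):dx=-4,dy=+5->D
  (4,8):dx=-6,dy=+3->D; (4,9):dx=+4,dy=-1->D; (5,6):dx=+4,dy=+16->C; (5,7):dx=+3,dy=+15->C
  (5,8):dx=+1,dy=+13->C; (5,9):dx=+11,dy=+9->C; (6,7):dx=-1,dy=-1->C; (6,8):dx=-3,dy=-3->C
  (6,9):dx=+7,dy=-7->D; (7,8):dx=-2,dy=-2->C; (7,9):dx=+8,dy=-6->D; (8,9):dx=+10,dy=-4->D
Step 2: C = 19, D = 17, total pairs = 36.
Step 3: tau = (C - D)/(n(n-1)/2) = (19 - 17)/36 = 0.055556.
Step 4: Exact two-sided p-value (enumerate n! = 362880 permutations of y under H0): p = 0.919455.
Step 5: alpha = 0.1. fail to reject H0.

tau_b = 0.0556 (C=19, D=17), p = 0.919455, fail to reject H0.


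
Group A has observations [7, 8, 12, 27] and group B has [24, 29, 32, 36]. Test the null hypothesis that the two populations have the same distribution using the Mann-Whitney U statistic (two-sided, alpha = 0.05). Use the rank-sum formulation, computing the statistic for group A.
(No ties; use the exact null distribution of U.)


Step 1: Combine and sort all 8 observations; assign midranks.
sorted (value, group): (7,X), (8,X), (12,X), (24,Y), (27,X), (29,Y), (32,Y), (36,Y)
ranks: 7->1, 8->2, 12->3, 24->4, 27->5, 29->6, 32->7, 36->8
Step 2: Rank sum for X: R1 = 1 + 2 + 3 + 5 = 11.
Step 3: U_X = R1 - n1(n1+1)/2 = 11 - 4*5/2 = 11 - 10 = 1.
       U_Y = n1*n2 - U_X = 16 - 1 = 15.
Step 4: No ties, so the exact null distribution of U (based on enumerating the C(8,4) = 70 equally likely rank assignments) gives the two-sided p-value.
Step 5: p-value = 0.057143; compare to alpha = 0.05. fail to reject H0.

U_X = 1, p = 0.057143, fail to reject H0 at alpha = 0.05.
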